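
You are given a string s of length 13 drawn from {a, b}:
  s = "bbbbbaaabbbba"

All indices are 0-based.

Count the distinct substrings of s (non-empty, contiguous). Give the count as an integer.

63

rank | idx | suffix
   0 |  12 | a
   1 |   5 | aaabbbba
   2 |   6 | aabbbba
   3 |   7 | abbbba
   4 |  11 | ba
   5 |   4 | baaabbbba
   6 |  10 | bba
   7 |   3 | bbaaabbbba
   8 |   9 | bbba
   9 |   2 | bbbaaabbbba
  10 |   8 | bbbba
  11 |   1 | bbbbaaabbbba
  12 |   0 | bbbbbaaabbbba

SA = [12, 5, 6, 7, 11, 4, 10, 3, 9, 2, 8, 1, 0]
rank  pair      lcp
   1  s[12:],s[5:]  1  'a'
   2  s[5:],s[6:]  2  'aa'
   3  s[6:],s[7:]  1  'a'
   4  s[7:],s[11:]  0  ''
   5  s[11:],s[4:]  2  'ba'
   6  s[4:],s[10:]  1  'b'
   7  s[10:],s[3:]  3  'bba'
   8  s[3:],s[9:]  2  'bb'
   9  s[9:],s[2:]  4  'bbba'
  10  s[2:],s[8:]  3  'bbb'
  11  s[8:],s[1:]  5  'bbbba'
  12  s[1:],s[0:]  4  'bbbb'

n(n+1)/2 = 13·14/2 = 91
Σ LCP = 0 + 1 + 2 + 1 + 0 + 2 + 1 + 3 + 2 + 4 + 3 + 5 + 4 = 28
distinct = 91 − 28 = 63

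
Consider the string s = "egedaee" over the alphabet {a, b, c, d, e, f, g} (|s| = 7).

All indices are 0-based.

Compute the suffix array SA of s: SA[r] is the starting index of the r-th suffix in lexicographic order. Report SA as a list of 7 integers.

rank | idx | suffix
   0 |   4 | aee
   1 |   3 | daee
   2 |   6 | e
   3 |   2 | edaee
   4 |   5 | ee
   5 |   0 | egedaee
   6 |   1 | gedaee

[4, 3, 6, 2, 5, 0, 1]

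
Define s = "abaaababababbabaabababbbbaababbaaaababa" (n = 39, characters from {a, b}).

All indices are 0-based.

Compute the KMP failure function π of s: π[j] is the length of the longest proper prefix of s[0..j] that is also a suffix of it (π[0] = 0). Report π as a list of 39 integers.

[0, 0, 1, 1, 1, 2, 3, 2, 3, 2, 3, 2, 0, 1, 2, 3, 4, 2, 3, 2, 3, 2, 0, 0, 0, 1, 1, 2, 3, 2, 0, 1, 1, 1, 1, 2, 3, 2, 3]

π[0] = 0
j=1 s[j]='b': π[1]=0 (border '')
j=2 s[j]='a': π[2]=1 (border 'a')
j=3 s[j]='a': k: 1→0; π[3]=1 (border 'a')
j=4 s[j]='a': k: 1→0; π[4]=1 (border 'a')
j=5 s[j]='b': π[5]=2 (border 'ab')
j=6 s[j]='a': π[6]=3 (border 'aba')
j=7 s[j]='b': k: 3→1; π[7]=2 (border 'ab')
j=8 s[j]='a': π[8]=3 (border 'aba')
j=9 s[j]='b': k: 3→1; π[9]=2 (border 'ab')
j=10 s[j]='a': π[10]=3 (border 'aba')
j=11 s[j]='b': k: 3→1; π[11]=2 (border 'ab')
j=12 s[j]='b': k: 2→0; π[12]=0 (border '')
j=13 s[j]='a': π[13]=1 (border 'a')
j=14 s[j]='b': π[14]=2 (border 'ab')
j=15 s[j]='a': π[15]=3 (border 'aba')
j=16 s[j]='a': π[16]=4 (border 'abaa')
j=17 s[j]='b': k: 4→1; π[17]=2 (border 'ab')
j=18 s[j]='a': π[18]=3 (border 'aba')
j=19 s[j]='b': k: 3→1; π[19]=2 (border 'ab')
j=20 s[j]='a': π[20]=3 (border 'aba')
j=21 s[j]='b': k: 3→1; π[21]=2 (border 'ab')
j=22 s[j]='b': k: 2→0; π[22]=0 (border '')
j=23 s[j]='b': π[23]=0 (border '')
j=24 s[j]='b': π[24]=0 (border '')
j=25 s[j]='a': π[25]=1 (border 'a')
j=26 s[j]='a': k: 1→0; π[26]=1 (border 'a')
j=27 s[j]='b': π[27]=2 (border 'ab')
j=28 s[j]='a': π[28]=3 (border 'aba')
j=29 s[j]='b': k: 3→1; π[29]=2 (border 'ab')
j=30 s[j]='b': k: 2→0; π[30]=0 (border '')
j=31 s[j]='a': π[31]=1 (border 'a')
j=32 s[j]='a': k: 1→0; π[32]=1 (border 'a')
j=33 s[j]='a': k: 1→0; π[33]=1 (border 'a')
j=34 s[j]='a': k: 1→0; π[34]=1 (border 'a')
j=35 s[j]='b': π[35]=2 (border 'ab')
j=36 s[j]='a': π[36]=3 (border 'aba')
j=37 s[j]='b': k: 3→1; π[37]=2 (border 'ab')
j=38 s[j]='a': π[38]=3 (border 'aba')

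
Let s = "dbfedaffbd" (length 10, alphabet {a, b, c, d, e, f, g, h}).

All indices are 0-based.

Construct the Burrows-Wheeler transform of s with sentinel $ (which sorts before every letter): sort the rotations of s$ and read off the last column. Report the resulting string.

ddfdbe$ffba

rank  rotation     last
    0  $dbfedaffbd  d
    1  affbd$dbfed  d
    2  bd$dbfedaff  f
    3  bfedaffbd$d  d
    4  d$dbfedaffb  b
    5  daffbd$dbfe  e
    6  dbfedaffbd$  $
    7  edaffbd$dbf  f
    8  fbd$dbfedaf  f
    9  fedaffbd$db  b
   10  ffbd$dbfeda  a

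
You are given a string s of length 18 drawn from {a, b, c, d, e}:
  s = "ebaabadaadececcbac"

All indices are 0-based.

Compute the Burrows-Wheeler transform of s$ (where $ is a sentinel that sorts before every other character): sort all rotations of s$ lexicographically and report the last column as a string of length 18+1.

rank  rotation             last
    0  $ebaabadaadececcbac  c
    1  aabadaadececcbac$eb  b
    2  aadececcbac$ebaabad  d
    3  abadaadececcbac$eba  a
    4  ac$ebaabadaadececcb  b
    5  adaadececcbac$ebaab  b
    6  adececcbac$ebaabada  a
    7  baabadaadececcbac$e  e
    8  bac$ebaabadaadececc  c
    9  badaadececcbac$ebaa  a
   10  c$ebaabadaadececcba  a
   11  cbac$ebaabadaadecec  c
   12  ccbac$ebaabadaadece  e
   13  ceccbac$ebaabadaade  e
   14  daadececcbac$ebaaba  a
   15  dececcbac$ebaabadaa  a
   16  ebaabadaadececcbac$  $
   17  eccbac$ebaabadaadec  c
   18  ececcbac$ebaabadaad  d

cbdabbaecaaceeaa$cd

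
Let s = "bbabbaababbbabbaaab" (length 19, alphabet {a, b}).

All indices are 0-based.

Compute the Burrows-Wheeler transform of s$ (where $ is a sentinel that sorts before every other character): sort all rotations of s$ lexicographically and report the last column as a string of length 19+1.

bbabaabbbabbbbaaab$a

rank  rotation              last
    0  $bbabbaababbbabbaaab  b
    1  aaab$bbabbaababbbabb  b
    2  aab$bbabbaababbbabba  a
    3  aababbbabbaaab$bbabb  b
    4  ab$bbabbaababbbabbaa  a
    5  ababbbabbaaab$bbabba  a
    6  abbaaab$bbabbaababbb  b
    7  abbaababbbabbaaab$bb  b
    8  abbbabbaaab$bbabbaab  b
    9  b$bbabbaababbbabbaaa  a
   10  baaab$bbabbaababbbab  b
   11  baababbbabbaaab$bbab  b
   12  babbaaab$bbabbaababb  b
   13  babbaababbbabbaaab$b  b
   14  babbbabbaaab$bbabbaa  a
   15  bbaaab$bbabbaababbba  a
   16  bbaababbbabbaaab$bba  a
   17  bbabbaaab$bbabbaabab  b
   18  bbabbaababbbabbaaab$  $
   19  bbbabbaaab$bbabbaaba  a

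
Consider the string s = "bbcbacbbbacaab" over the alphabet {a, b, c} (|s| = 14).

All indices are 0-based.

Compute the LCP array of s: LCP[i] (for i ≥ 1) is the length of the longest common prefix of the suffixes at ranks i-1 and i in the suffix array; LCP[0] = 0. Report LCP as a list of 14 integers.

sorted suffixes:
  #0 SA[0]=11  'aab'
  #1 SA[1]=12  'ab'
  #2 SA[2]=9  'acaab'
  #3 SA[3]=4  'acbbbacaab'
  #4 SA[4]=13  'b'
  #5 SA[5]=8  'bacaab'
  #6 SA[6]=3  'bacbbbacaab'
  #7 SA[7]=7  'bbacaab'
  #8 SA[8]=6  'bbbacaab'
  #9 SA[9]=0  'bbcbacbbbacaab'
  #10 SA[10]=1  'bcbacbbbacaab'
  #11 SA[11]=10  'caab'
  #12 SA[12]=2  'cbacbbbacaab'
  #13 SA[13]=5  'cbbbacaab'

SA = [11, 12, 9, 4, 13, 8, 3, 7, 6, 0, 1, 10, 2, 5]
rank  pair      lcp
   1  s[11:],s[12:]  1  'a'
   2  s[12:],s[9:]  1  'a'
   3  s[9:],s[4:]  2  'ac'
   4  s[4:],s[13:]  0  ''
   5  s[13:],s[8:]  1  'b'
   6  s[8:],s[3:]  3  'bac'
   7  s[3:],s[7:]  1  'b'
   8  s[7:],s[6:]  2  'bb'
   9  s[6:],s[0:]  2  'bb'
  10  s[0:],s[1:]  1  'b'
  11  s[1:],s[10:]  0  ''
  12  s[10:],s[2:]  1  'c'
  13  s[2:],s[5:]  2  'cb'

[0, 1, 1, 2, 0, 1, 3, 1, 2, 2, 1, 0, 1, 2]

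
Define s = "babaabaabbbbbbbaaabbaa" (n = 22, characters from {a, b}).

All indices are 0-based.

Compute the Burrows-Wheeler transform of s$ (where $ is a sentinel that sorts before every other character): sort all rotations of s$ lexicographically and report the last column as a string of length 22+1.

aabbbabbaaabbaa$abbbbba

rank  rotation                 last
    0  $babaabaabbbbbbbaaabbaa  a
    1  a$babaabaabbbbbbbaaabba  a
    2  aa$babaabaabbbbbbbaaabb  b
    3  aaabbaa$babaabaabbbbbbb  b
    4  aabaabbbbbbbaaabbaa$bab  b
    5  aabbaa$babaabaabbbbbbba  a
    6  aabbbbbbbaaabbaa$babaab  b
    7  abaabaabbbbbbbaaabbaa$b  b
    8  abaabbbbbbbaaabbaa$baba  a
    9  abbaa$babaabaabbbbbbbaa  a
   10  abbbbbbbaaabbaa$babaaba  a
   11  baa$babaabaabbbbbbbaaab  b
   12  baaabbaa$babaabaabbbbbb  b
   13  baabaabbbbbbbaaabbaa$ba  a
   14  baabbbbbbbaaabbaa$babaa  a
   15  babaabaabbbbbbbaaabbaa$  $
   16  bbaa$babaabaabbbbbbbaaa  a
   17  bbaaabbaa$babaabaabbbbb  b
   18  bbbaaabbaa$babaabaabbbb  b
   19  bbbbaaabbaa$babaabaabbb  b
   20  bbbbbaaabbaa$babaabaabb  b
   21  bbbbbbaaabbaa$babaabaab  b
   22  bbbbbbbaaabbaa$babaabaa  a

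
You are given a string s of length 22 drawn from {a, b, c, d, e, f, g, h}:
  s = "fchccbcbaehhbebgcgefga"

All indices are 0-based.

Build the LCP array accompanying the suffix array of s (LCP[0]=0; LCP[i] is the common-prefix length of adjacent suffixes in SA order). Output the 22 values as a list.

rank | idx | suffix
   0 |  21 | a
   1 |   8 | aehhbebgcgefga
   2 |   7 | baehhbebgcgefga
   3 |   5 | bcbaehhbebgcgefga
   4 |  12 | bebgcgefga
   5 |  14 | bgcgefga
   6 |   6 | cbaehhbebgcgefga
   7 |   4 | cbcbaehhbebgcgefga
   8 |   3 | ccbcbaehhbebgcgefga
   9 |  16 | cgefga
  10 |   1 | chccbcbaehhbebgcgefga
  11 |  13 | ebgcgefga
  12 |  18 | efga
  13 |   9 | ehhbebgcgefga
  14 |   0 | fchccbcbaehhbebgcgefga
  15 |  19 | fga
  16 |  20 | ga
  17 |  15 | gcgefga
  18 |  17 | gefga
  19 |  11 | hbebgcgefga
  20 |   2 | hccbcbaehhbebgcgefga
  21 |  10 | hhbebgcgefga

SA = [21, 8, 7, 5, 12, 14, 6, 4, 3, 16, 1, 13, 18, 9, 0, 19, 20, 15, 17, 11, 2, 10]
i: (SA[i-1],SA[i]) lcp shared
  1: (21,8) 1 'a'
  2: (8,7) 0 ''
  3: (7,5) 1 'b'
  4: (5,12) 1 'b'
  5: (12,14) 1 'b'
  6: (14,6) 0 ''
  7: (6,4) 2 'cb'
  8: (4,3) 1 'c'
  9: (3,16) 1 'c'
  10: (16,1) 1 'c'
  11: (1,13) 0 ''
  12: (13,18) 1 'e'
  13: (18,9) 1 'e'
  14: (9,0) 0 ''
  15: (0,19) 1 'f'
  16: (19,20) 0 ''
  17: (20,15) 1 'g'
  18: (15,17) 1 'g'
  19: (17,11) 0 ''
  20: (11,2) 1 'h'
  21: (2,10) 1 'h'

[0, 1, 0, 1, 1, 1, 0, 2, 1, 1, 1, 0, 1, 1, 0, 1, 0, 1, 1, 0, 1, 1]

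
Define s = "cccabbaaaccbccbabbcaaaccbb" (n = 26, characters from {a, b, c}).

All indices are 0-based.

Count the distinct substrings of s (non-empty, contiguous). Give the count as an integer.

rank | idx | suffix
   0 |  19 | aaaccbb
   1 |   6 | aaaccbccbabbcaaaccbb
   2 |  20 | aaccbb
   3 |   7 | aaccbccbabbcaaaccbb
   4 |   3 | abbaaaccbccbabbcaaaccbb
   5 |  15 | abbcaaaccbb
   6 |  21 | accbb
   7 |   8 | accbccbabbcaaaccbb
   8 |  25 | b
   9 |   5 | baaaccbccbabbcaaaccbb
  10 |  14 | babbcaaaccbb
  11 |  24 | bb
  12 |   4 | bbaaaccbccbabbcaaaccbb
  13 |  16 | bbcaaaccbb
  14 |  17 | bcaaaccbb
  15 |  11 | bccbabbcaaaccbb
  16 |  18 | caaaccbb
  17 |   2 | cabbaaaccbccbabbcaaaccbb
  18 |  13 | cbabbcaaaccbb
  19 |  23 | cbb
  20 |  10 | cbccbabbcaaaccbb
  21 |   1 | ccabbaaaccbccbabbcaaaccbb
  22 |  12 | ccbabbcaaaccbb
  23 |  22 | ccbb
  24 |   9 | ccbccbabbcaaaccbb
  25 |   0 | cccabbaaaccbccbabbcaaaccbb

SA = [19, 6, 20, 7, 3, 15, 21, 8, 25, 5, 14, 24, 4, 16, 17, 11, 18, 2, 13, 23, 10, 1, 12, 22, 9, 0]
rank  pair      lcp
   1  s[19:],s[6:]  6  'aaaccb'
   2  s[6:],s[20:]  2  'aa'
   3  s[20:],s[7:]  5  'aaccb'
   4  s[7:],s[3:]  1  'a'
   5  s[3:],s[15:]  3  'abb'
   6  s[15:],s[21:]  1  'a'
   7  s[21:],s[8:]  4  'accb'
   8  s[8:],s[25:]  0  ''
   9  s[25:],s[5:]  1  'b'
  10  s[5:],s[14:]  2  'ba'
  11  s[14:],s[24:]  1  'b'
  12  s[24:],s[4:]  2  'bb'
  13  s[4:],s[16:]  2  'bb'
  14  s[16:],s[17:]  1  'b'
  15  s[17:],s[11:]  2  'bc'
  16  s[11:],s[18:]  0  ''
  17  s[18:],s[2:]  2  'ca'
  18  s[2:],s[13:]  1  'c'
  19  s[13:],s[23:]  2  'cb'
  20  s[23:],s[10:]  2  'cb'
  21  s[10:],s[1:]  1  'c'
  22  s[1:],s[12:]  2  'cc'
  23  s[12:],s[22:]  3  'ccb'
  24  s[22:],s[9:]  3  'ccb'
  25  s[9:],s[0:]  2  'cc'

n(n+1)/2 = 26·27/2 = 351
Σ LCP = 0 + 6 + 2 + 5 + 1 + 3 + 1 + 4 + 0 + 1 + 2 + 1 + 2 + 2 + 1 + 2 + 0 + 2 + 1 + 2 + 2 + 1 + 2 + 3 + 3 + 2 = 51
distinct = 351 − 51 = 300

300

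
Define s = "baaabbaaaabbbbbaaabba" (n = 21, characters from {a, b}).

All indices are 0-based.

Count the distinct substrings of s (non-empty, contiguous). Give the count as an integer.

166

rank | idx | suffix
   0 |  20 | a
   1 |   6 | aaaabbbbbaaabba
   2 |  15 | aaabba
   3 |   1 | aaabbaaaabbbbbaaabba
   4 |   7 | aaabbbbbaaabba
   5 |  16 | aabba
   6 |   2 | aabbaaaabbbbbaaabba
   7 |   8 | aabbbbbaaabba
   8 |  17 | abba
   9 |   3 | abbaaaabbbbbaaabba
  10 |   9 | abbbbbaaabba
  11 |  19 | ba
  12 |   5 | baaaabbbbbaaabba
  13 |  14 | baaabba
  14 |   0 | baaabbaaaabbbbbaaabba
  15 |  18 | bba
  16 |   4 | bbaaaabbbbbaaabba
  17 |  13 | bbaaabba
  18 |  12 | bbbaaabba
  19 |  11 | bbbbaaabba
  20 |  10 | bbbbbaaabba

SA = [20, 6, 15, 1, 7, 16, 2, 8, 17, 3, 9, 19, 5, 14, 0, 18, 4, 13, 12, 11, 10]
i: (SA[i-1],SA[i]) lcp shared
  1: (20,6) 1 'a'
  2: (6,15) 3 'aaa'
  3: (15,1) 6 'aaabba'
  4: (1,7) 5 'aaabb'
  5: (7,16) 2 'aa'
  6: (16,2) 5 'aabba'
  7: (2,8) 4 'aabb'
  8: (8,17) 1 'a'
  9: (17,3) 4 'abba'
  10: (3,9) 3 'abb'
  11: (9,19) 0 ''
  12: (19,5) 2 'ba'
  13: (5,14) 4 'baaa'
  14: (14,0) 7 'baaabba'
  15: (0,18) 1 'b'
  16: (18,4) 3 'bba'
  17: (4,13) 5 'bbaaa'
  18: (13,12) 2 'bb'
  19: (12,11) 3 'bbb'
  20: (11,10) 4 'bbbb'

n(n+1)/2 = 21·22/2 = 231
Σ LCP = 0 + 1 + 3 + 6 + 5 + 2 + 5 + 4 + 1 + 4 + 3 + 0 + 2 + 4 + 7 + 1 + 3 + 5 + 2 + 3 + 4 = 65
distinct = 231 − 65 = 166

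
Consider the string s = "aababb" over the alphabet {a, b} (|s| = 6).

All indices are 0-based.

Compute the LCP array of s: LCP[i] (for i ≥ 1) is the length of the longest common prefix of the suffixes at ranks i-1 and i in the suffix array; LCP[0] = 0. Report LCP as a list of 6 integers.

[0, 1, 2, 0, 1, 1]

sorted suffixes:
  #0 SA[0]=0  'aababb'
  #1 SA[1]=1  'ababb'
  #2 SA[2]=3  'abb'
  #3 SA[3]=5  'b'
  #4 SA[4]=2  'babb'
  #5 SA[5]=4  'bb'

SA = [0, 1, 3, 5, 2, 4]
[i] adj suffixes → lcp
  [1] 0/1 → 1 ('a')
  [2] 1/3 → 2 ('ab')
  [3] 3/5 → 0 ('')
  [4] 5/2 → 1 ('b')
  [5] 2/4 → 1 ('b')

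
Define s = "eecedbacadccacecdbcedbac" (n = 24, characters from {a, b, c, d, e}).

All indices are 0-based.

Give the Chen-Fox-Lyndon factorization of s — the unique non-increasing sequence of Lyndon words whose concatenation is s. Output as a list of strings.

["e", "e", "ced", "b", "acadccacecdbcedb", "ac"]

emit factor 1: 'e' (i=0, period=1)
emit factor 2: 'e' (i=1, period=1)
emit factor 3: 'ced' (i=2, period=3)
emit factor 4: 'b' (i=5, period=1)
emit factor 5: 'acadccacecdbcedb' (i=6, period=16)
emit factor 6: 'ac' (i=22, period=2)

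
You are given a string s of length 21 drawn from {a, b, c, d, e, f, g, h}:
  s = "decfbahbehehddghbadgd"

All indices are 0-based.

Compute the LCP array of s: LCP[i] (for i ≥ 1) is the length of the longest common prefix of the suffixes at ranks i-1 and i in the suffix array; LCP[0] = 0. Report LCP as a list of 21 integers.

rank | idx | suffix
   0 |  17 | adgd
   1 |   5 | ahbehehddghbadgd
   2 |  16 | badgd
   3 |   4 | bahbehehddghbadgd
   4 |   7 | behehddghbadgd
   5 |   2 | cfbahbehehddghbadgd
   6 |  20 | d
   7 |  12 | ddghbadgd
   8 |   0 | decfbahbehehddghbadgd
   9 |  18 | dgd
  10 |  13 | dghbadgd
  11 |   1 | ecfbahbehehddghbadgd
  12 |  10 | ehddghbadgd
  13 |   8 | ehehddghbadgd
  14 |   3 | fbahbehehddghbadgd
  15 |  19 | gd
  16 |  14 | ghbadgd
  17 |  15 | hbadgd
  18 |   6 | hbehehddghbadgd
  19 |  11 | hddghbadgd
  20 |   9 | hehddghbadgd

SA = [17, 5, 16, 4, 7, 2, 20, 12, 0, 18, 13, 1, 10, 8, 3, 19, 14, 15, 6, 11, 9]
rank  pair      lcp
   1  s[17:],s[5:]  1  'a'
   2  s[5:],s[16:]  0  ''
   3  s[16:],s[4:]  2  'ba'
   4  s[4:],s[7:]  1  'b'
   5  s[7:],s[2:]  0  ''
   6  s[2:],s[20:]  0  ''
   7  s[20:],s[12:]  1  'd'
   8  s[12:],s[0:]  1  'd'
   9  s[0:],s[18:]  1  'd'
  10  s[18:],s[13:]  2  'dg'
  11  s[13:],s[1:]  0  ''
  12  s[1:],s[10:]  1  'e'
  13  s[10:],s[8:]  2  'eh'
  14  s[8:],s[3:]  0  ''
  15  s[3:],s[19:]  0  ''
  16  s[19:],s[14:]  1  'g'
  17  s[14:],s[15:]  0  ''
  18  s[15:],s[6:]  2  'hb'
  19  s[6:],s[11:]  1  'h'
  20  s[11:],s[9:]  1  'h'

[0, 1, 0, 2, 1, 0, 0, 1, 1, 1, 2, 0, 1, 2, 0, 0, 1, 0, 2, 1, 1]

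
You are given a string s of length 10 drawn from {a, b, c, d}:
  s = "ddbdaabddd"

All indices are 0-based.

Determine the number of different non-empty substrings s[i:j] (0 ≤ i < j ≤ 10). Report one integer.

rank→(start, suffix):
  0 → (4, 'aabddd')
  1 → (5, 'abddd')
  2 → (2, 'bdaabddd')
  3 → (6, 'bddd')
  4 → (9, 'd')
  5 → (3, 'daabddd')
  6 → (1, 'dbdaabddd')
  7 → (8, 'dd')
  8 → (0, 'ddbdaabddd')
  9 → (7, 'ddd')

SA = [4, 5, 2, 6, 9, 3, 1, 8, 0, 7]
rank  pair      lcp
   1  s[4:],s[5:]  1  'a'
   2  s[5:],s[2:]  0  ''
   3  s[2:],s[6:]  2  'bd'
   4  s[6:],s[9:]  0  ''
   5  s[9:],s[3:]  1  'd'
   6  s[3:],s[1:]  1  'd'
   7  s[1:],s[8:]  1  'd'
   8  s[8:],s[0:]  2  'dd'
   9  s[0:],s[7:]  2  'dd'

n(n+1)/2 = 10·11/2 = 55
Σ LCP = 0 + 1 + 0 + 2 + 0 + 1 + 1 + 1 + 2 + 2 = 10
distinct = 55 − 10 = 45

45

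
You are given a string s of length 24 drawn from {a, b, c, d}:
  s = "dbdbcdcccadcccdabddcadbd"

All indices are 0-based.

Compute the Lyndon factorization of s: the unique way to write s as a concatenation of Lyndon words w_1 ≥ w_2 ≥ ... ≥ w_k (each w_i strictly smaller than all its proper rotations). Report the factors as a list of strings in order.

emit factor 1: 'd' (i=0, period=1)
emit factor 2: 'bd' (i=1, period=2)
emit factor 3: 'bcdccc' (i=3, period=6)
emit factor 4: 'adcccd' (i=9, period=6)
emit factor 5: 'abddcadbd' (i=15, period=9)

["d", "bd", "bcdccc", "adcccd", "abddcadbd"]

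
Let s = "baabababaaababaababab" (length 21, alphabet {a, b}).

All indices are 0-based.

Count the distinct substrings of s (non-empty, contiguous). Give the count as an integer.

154

rank | idx | suffix
   0 |   8 | aaababaababab
   1 |   9 | aababaababab
   2 |  14 | aababab
   3 |   1 | aabababaaababaababab
   4 |  19 | ab
   5 |   6 | abaaababaababab
   6 |  12 | abaababab
   7 |  17 | abab
   8 |   4 | ababaaababaababab
   9 |  10 | ababaababab
  10 |  15 | ababab
  11 |   2 | abababaaababaababab
  12 |  20 | b
  13 |   7 | baaababaababab
  14 |  13 | baababab
  15 |   0 | baabababaaababaababab
  16 |  18 | bab
  17 |   5 | babaaababaababab
  18 |  11 | babaababab
  19 |  16 | babab
  20 |   3 | bababaaababaababab

SA = [8, 9, 14, 1, 19, 6, 12, 17, 4, 10, 15, 2, 20, 7, 13, 0, 18, 5, 11, 16, 3]
rank  pair      lcp
   1  s[8:],s[9:]  2  'aa'
   2  s[9:],s[14:]  6  'aababa'
   3  s[14:],s[1:]  7  'aababab'
   4  s[1:],s[19:]  1  'a'
   5  s[19:],s[6:]  2  'ab'
   6  s[6:],s[12:]  4  'abaa'
   7  s[12:],s[17:]  3  'aba'
   8  s[17:],s[4:]  4  'abab'
   9  s[4:],s[10:]  6  'ababaa'
  10  s[10:],s[15:]  5  'ababa'
  11  s[15:],s[2:]  6  'ababab'
  12  s[2:],s[20:]  0  ''
  13  s[20:],s[7:]  1  'b'
  14  s[7:],s[13:]  3  'baa'
  15  s[13:],s[0:]  8  'baababab'
  16  s[0:],s[18:]  2  'ba'
  17  s[18:],s[5:]  3  'bab'
  18  s[5:],s[11:]  5  'babaa'
  19  s[11:],s[16:]  4  'baba'
  20  s[16:],s[3:]  5  'babab'

n(n+1)/2 = 21·22/2 = 231
Σ LCP = 0 + 2 + 6 + 7 + 1 + 2 + 4 + 3 + 4 + 6 + 5 + 6 + 0 + 1 + 3 + 8 + 2 + 3 + 5 + 4 + 5 = 77
distinct = 231 − 77 = 154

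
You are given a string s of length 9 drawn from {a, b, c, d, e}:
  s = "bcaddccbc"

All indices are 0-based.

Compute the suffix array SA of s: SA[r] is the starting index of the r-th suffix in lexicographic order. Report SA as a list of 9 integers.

[2, 7, 0, 8, 1, 6, 5, 4, 3]

rank→(start, suffix):
  0 → (2, 'addccbc')
  1 → (7, 'bc')
  2 → (0, 'bcaddccbc')
  3 → (8, 'c')
  4 → (1, 'caddccbc')
  5 → (6, 'cbc')
  6 → (5, 'ccbc')
  7 → (4, 'dccbc')
  8 → (3, 'ddccbc')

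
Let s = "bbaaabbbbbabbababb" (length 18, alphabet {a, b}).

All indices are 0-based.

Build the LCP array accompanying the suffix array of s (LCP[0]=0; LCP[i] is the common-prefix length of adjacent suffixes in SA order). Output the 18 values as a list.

[0, 2, 1, 2, 3, 3, 0, 1, 2, 3, 4, 1, 2, 3, 4, 2, 3, 4]

sorted suffixes:
  #0 SA[0]=2  'aaabbbbbabbababb'
  #1 SA[1]=3  'aabbbbbabbababb'
  #2 SA[2]=13  'ababb'
  #3 SA[3]=15  'abb'
  #4 SA[4]=10  'abbababb'
  #5 SA[5]=4  'abbbbbabbababb'
  #6 SA[6]=17  'b'
  #7 SA[7]=1  'baaabbbbbabbababb'
  #8 SA[8]=12  'bababb'
  #9 SA[9]=14  'babb'
  #10 SA[10]=9  'babbababb'
  #11 SA[11]=16  'bb'
  #12 SA[12]=0  'bbaaabbbbbabbababb'
  #13 SA[13]=11  'bbababb'
  #14 SA[14]=8  'bbabbababb'
  #15 SA[15]=7  'bbbabbababb'
  #16 SA[16]=6  'bbbbabbababb'
  #17 SA[17]=5  'bbbbbabbababb'

SA = [2, 3, 13, 15, 10, 4, 17, 1, 12, 14, 9, 16, 0, 11, 8, 7, 6, 5]
rank  pair      lcp
   1  s[2:],s[3:]  2  'aa'
   2  s[3:],s[13:]  1  'a'
   3  s[13:],s[15:]  2  'ab'
   4  s[15:],s[10:]  3  'abb'
   5  s[10:],s[4:]  3  'abb'
   6  s[4:],s[17:]  0  ''
   7  s[17:],s[1:]  1  'b'
   8  s[1:],s[12:]  2  'ba'
   9  s[12:],s[14:]  3  'bab'
  10  s[14:],s[9:]  4  'babb'
  11  s[9:],s[16:]  1  'b'
  12  s[16:],s[0:]  2  'bb'
  13  s[0:],s[11:]  3  'bba'
  14  s[11:],s[8:]  4  'bbab'
  15  s[8:],s[7:]  2  'bb'
  16  s[7:],s[6:]  3  'bbb'
  17  s[6:],s[5:]  4  'bbbb'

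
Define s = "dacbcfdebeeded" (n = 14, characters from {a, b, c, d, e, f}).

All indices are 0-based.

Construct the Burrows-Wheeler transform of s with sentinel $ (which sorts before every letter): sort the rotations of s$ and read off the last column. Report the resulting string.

rank  rotation         last
    0  $dacbcfdebeeded  d
    1  acbcfdebeeded$d  d
    2  bcfdebeeded$dac  c
    3  beeded$dacbcfde  e
    4  cbcfdebeeded$da  a
    5  cfdebeeded$dacb  b
    6  d$dacbcfdebeede  e
    7  dacbcfdebeeded$  $
    8  debeeded$dacbcf  f
    9  ded$dacbcfdebee  e
   10  ebeeded$dacbcfd  d
   11  ed$dacbcfdebeed  d
   12  eded$dacbcfdebe  e
   13  eeded$dacbcfdeb  b
   14  fdebeeded$dacbc  c

ddceabe$feddebc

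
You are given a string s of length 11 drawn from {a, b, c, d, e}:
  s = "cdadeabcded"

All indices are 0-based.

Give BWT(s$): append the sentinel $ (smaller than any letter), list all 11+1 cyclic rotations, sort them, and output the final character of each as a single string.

deda$becacdd

rank  rotation      last
    0  $cdadeabcded  d
    1  abcded$cdade  e
    2  adeabcded$cd  d
    3  bcded$cdadea  a
    4  cdadeabcded$  $
    5  cded$cdadeab  b
    6  d$cdadeabcde  e
    7  dadeabcded$c  c
    8  deabcded$cda  a
    9  ded$cdadeabc  c
   10  eabcded$cdad  d
   11  ed$cdadeabcd  d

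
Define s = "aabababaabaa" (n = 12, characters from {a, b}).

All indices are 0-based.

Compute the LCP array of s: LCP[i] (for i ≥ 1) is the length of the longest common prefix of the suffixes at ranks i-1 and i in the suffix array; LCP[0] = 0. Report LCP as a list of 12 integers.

rank→(start, suffix):
  0 → (11, 'a')
  1 → (10, 'aa')
  2 → (7, 'aabaa')
  3 → (0, 'aabababaabaa')
  4 → (8, 'abaa')
  5 → (5, 'abaabaa')
  6 → (3, 'ababaabaa')
  7 → (1, 'abababaabaa')
  8 → (9, 'baa')
  9 → (6, 'baabaa')
  10 → (4, 'babaabaa')
  11 → (2, 'bababaabaa')

SA = [11, 10, 7, 0, 8, 5, 3, 1, 9, 6, 4, 2]
rank  pair      lcp
   1  s[11:],s[10:]  1  'a'
   2  s[10:],s[7:]  2  'aa'
   3  s[7:],s[0:]  4  'aaba'
   4  s[0:],s[8:]  1  'a'
   5  s[8:],s[5:]  4  'abaa'
   6  s[5:],s[3:]  3  'aba'
   7  s[3:],s[1:]  5  'ababa'
   8  s[1:],s[9:]  0  ''
   9  s[9:],s[6:]  3  'baa'
  10  s[6:],s[4:]  2  'ba'
  11  s[4:],s[2:]  4  'baba'

[0, 1, 2, 4, 1, 4, 3, 5, 0, 3, 2, 4]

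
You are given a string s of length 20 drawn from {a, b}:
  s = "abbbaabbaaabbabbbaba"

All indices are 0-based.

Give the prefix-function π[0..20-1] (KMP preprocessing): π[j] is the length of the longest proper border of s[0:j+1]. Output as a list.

[0, 0, 0, 0, 1, 1, 2, 3, 1, 1, 1, 2, 3, 1, 2, 3, 4, 5, 2, 1]

π[0] = 0
j=1 s[j]='b': π[1]=0 (border '')
j=2 s[j]='b': π[2]=0 (border '')
j=3 s[j]='b': π[3]=0 (border '')
j=4 s[j]='a': π[4]=1 (border 'a')
j=5 s[j]='a': k: 1→0; π[5]=1 (border 'a')
j=6 s[j]='b': π[6]=2 (border 'ab')
j=7 s[j]='b': π[7]=3 (border 'abb')
j=8 s[j]='a': k: 3→0; π[8]=1 (border 'a')
j=9 s[j]='a': k: 1→0; π[9]=1 (border 'a')
j=10 s[j]='a': k: 1→0; π[10]=1 (border 'a')
j=11 s[j]='b': π[11]=2 (border 'ab')
j=12 s[j]='b': π[12]=3 (border 'abb')
j=13 s[j]='a': k: 3→0; π[13]=1 (border 'a')
j=14 s[j]='b': π[14]=2 (border 'ab')
j=15 s[j]='b': π[15]=3 (border 'abb')
j=16 s[j]='b': π[16]=4 (border 'abbb')
j=17 s[j]='a': π[17]=5 (border 'abbba')
j=18 s[j]='b': k: 5→1; π[18]=2 (border 'ab')
j=19 s[j]='a': k: 2→0; π[19]=1 (border 'a')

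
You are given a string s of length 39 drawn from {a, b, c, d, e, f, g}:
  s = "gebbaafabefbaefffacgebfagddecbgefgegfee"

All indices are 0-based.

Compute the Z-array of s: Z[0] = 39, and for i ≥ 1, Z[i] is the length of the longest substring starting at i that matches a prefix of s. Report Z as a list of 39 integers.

Z[0]=39
i=1: fresh scan; Z[1]=0
i=2: fresh scan; Z[2]=0
i=3: fresh scan; Z[3]=0
i=4: fresh scan; Z[4]=0
i=5: fresh scan; Z[5]=0
i=6: fresh scan; Z[6]=0
i=7: fresh scan; Z[7]=0
i=8: fresh scan; Z[8]=0
i=9: fresh scan; Z[9]=0
i=10: fresh scan; Z[10]=0
i=11: fresh scan; Z[11]=0
i=12: fresh scan; Z[12]=0
i=13: fresh scan; Z[13]=0
i=14: fresh scan; Z[14]=0
i=15: fresh scan; Z[15]=0
i=16: fresh scan; Z[16]=0
i=17: fresh scan; Z[17]=0
i=18: fresh scan; Z[18]=0
i=19: fresh scan; Z[19]=3 extend→box=[19,22)
i=20: min(r-i=2, Z[1]=0)=0; Z[20]=0
i=21: min(r-i=1, Z[2]=0)=0; Z[21]=0
i=22: fresh scan; Z[22]=0
i=23: fresh scan; Z[23]=0
i=24: fresh scan; Z[24]=1 extend→box=[24,25)
i=25: fresh scan; Z[25]=0
i=26: fresh scan; Z[26]=0
i=27: fresh scan; Z[27]=0
i=28: fresh scan; Z[28]=0
i=29: fresh scan; Z[29]=0
i=30: fresh scan; Z[30]=2 extend→box=[30,32)
i=31: min(r-i=1, Z[1]=0)=0; Z[31]=0
i=32: fresh scan; Z[32]=0
i=33: fresh scan; Z[33]=2 extend→box=[33,35)
i=34: min(r-i=1, Z[1]=0)=0; Z[34]=0
i=35: fresh scan; Z[35]=1 extend→box=[35,36)
i=36: fresh scan; Z[36]=0
i=37: fresh scan; Z[37]=0
i=38: fresh scan; Z[38]=0

[39, 0, 0, 0, 0, 0, 0, 0, 0, 0, 0, 0, 0, 0, 0, 0, 0, 0, 0, 3, 0, 0, 0, 0, 1, 0, 0, 0, 0, 0, 2, 0, 0, 2, 0, 1, 0, 0, 0]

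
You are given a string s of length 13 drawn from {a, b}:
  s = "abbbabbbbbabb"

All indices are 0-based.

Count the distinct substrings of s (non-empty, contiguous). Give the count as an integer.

56

sorted suffixes:
  #0 SA[0]=10  'abb'
  #1 SA[1]=0  'abbbabbbbbabb'
  #2 SA[2]=4  'abbbbbabb'
  #3 SA[3]=12  'b'
  #4 SA[4]=9  'babb'
  #5 SA[5]=3  'babbbbbabb'
  #6 SA[6]=11  'bb'
  #7 SA[7]=8  'bbabb'
  #8 SA[8]=2  'bbabbbbbabb'
  #9 SA[9]=7  'bbbabb'
  #10 SA[10]=1  'bbbabbbbbabb'
  #11 SA[11]=6  'bbbbabb'
  #12 SA[12]=5  'bbbbbabb'

SA = [10, 0, 4, 12, 9, 3, 11, 8, 2, 7, 1, 6, 5]
rank  pair      lcp
   1  s[10:],s[0:]  3  'abb'
   2  s[0:],s[4:]  4  'abbb'
   3  s[4:],s[12:]  0  ''
   4  s[12:],s[9:]  1  'b'
   5  s[9:],s[3:]  4  'babb'
   6  s[3:],s[11:]  1  'b'
   7  s[11:],s[8:]  2  'bb'
   8  s[8:],s[2:]  5  'bbabb'
   9  s[2:],s[7:]  2  'bb'
  10  s[7:],s[1:]  6  'bbbabb'
  11  s[1:],s[6:]  3  'bbb'
  12  s[6:],s[5:]  4  'bbbb'

n(n+1)/2 = 13·14/2 = 91
Σ LCP = 0 + 3 + 4 + 0 + 1 + 4 + 1 + 2 + 5 + 2 + 6 + 3 + 4 = 35
distinct = 91 − 35 = 56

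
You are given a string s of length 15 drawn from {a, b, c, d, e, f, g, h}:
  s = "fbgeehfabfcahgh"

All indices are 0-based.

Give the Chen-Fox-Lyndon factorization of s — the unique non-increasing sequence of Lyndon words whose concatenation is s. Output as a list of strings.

emit factor 1: 'f' (i=0, period=1)
emit factor 2: 'bgeehf' (i=1, period=6)
emit factor 3: 'abfcahgh' (i=7, period=8)

["f", "bgeehf", "abfcahgh"]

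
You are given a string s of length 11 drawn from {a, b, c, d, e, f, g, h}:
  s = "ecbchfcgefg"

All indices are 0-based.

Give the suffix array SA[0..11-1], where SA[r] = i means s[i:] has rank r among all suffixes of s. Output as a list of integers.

[2, 1, 6, 3, 0, 8, 5, 9, 10, 7, 4]

rank | idx | suffix
   0 |   2 | bchfcgefg
   1 |   1 | cbchfcgefg
   2 |   6 | cgefg
   3 |   3 | chfcgefg
   4 |   0 | ecbchfcgefg
   5 |   8 | efg
   6 |   5 | fcgefg
   7 |   9 | fg
   8 |  10 | g
   9 |   7 | gefg
  10 |   4 | hfcgefg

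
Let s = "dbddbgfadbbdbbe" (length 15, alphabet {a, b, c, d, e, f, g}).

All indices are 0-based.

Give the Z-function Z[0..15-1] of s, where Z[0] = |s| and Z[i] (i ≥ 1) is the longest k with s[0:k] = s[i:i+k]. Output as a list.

Z[0]=15
i=1: outside box; Z[1]=0
i=2: outside box; Z[2]=1 grow→box=[2,3)
i=3: outside box; Z[3]=2 grow→box=[3,5)
i=4: min(r-i=1, Z[1]=0)=0; Z[4]=0
i=5: outside box; Z[5]=0
i=6: outside box; Z[6]=0
i=7: outside box; Z[7]=0
i=8: outside box; Z[8]=2 grow→box=[8,10)
i=9: min(r-i=1, Z[1]=0)=0; Z[9]=0
i=10: outside box; Z[10]=0
i=11: outside box; Z[11]=2 grow→box=[11,13)
i=12: min(r-i=1, Z[1]=0)=0; Z[12]=0
i=13: outside box; Z[13]=0
i=14: outside box; Z[14]=0

[15, 0, 1, 2, 0, 0, 0, 0, 2, 0, 0, 2, 0, 0, 0]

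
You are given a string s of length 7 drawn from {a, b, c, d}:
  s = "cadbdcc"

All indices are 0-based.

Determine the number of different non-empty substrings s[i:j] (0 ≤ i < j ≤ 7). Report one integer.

25

sorted suffixes:
  #0 SA[0]=1  'adbdcc'
  #1 SA[1]=3  'bdcc'
  #2 SA[2]=6  'c'
  #3 SA[3]=0  'cadbdcc'
  #4 SA[4]=5  'cc'
  #5 SA[5]=2  'dbdcc'
  #6 SA[6]=4  'dcc'

SA = [1, 3, 6, 0, 5, 2, 4]
i: (SA[i-1],SA[i]) lcp shared
  1: (1,3) 0 ''
  2: (3,6) 0 ''
  3: (6,0) 1 'c'
  4: (0,5) 1 'c'
  5: (5,2) 0 ''
  6: (2,4) 1 'd'

n(n+1)/2 = 7·8/2 = 28
Σ LCP = 0 + 0 + 0 + 1 + 1 + 0 + 1 = 3
distinct = 28 − 3 = 25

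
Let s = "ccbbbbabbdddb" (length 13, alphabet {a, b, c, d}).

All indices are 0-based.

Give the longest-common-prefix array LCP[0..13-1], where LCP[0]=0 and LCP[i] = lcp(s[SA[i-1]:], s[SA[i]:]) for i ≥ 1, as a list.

rank→(start, suffix):
  0 → (6, 'abbdddb')
  1 → (12, 'b')
  2 → (5, 'babbdddb')
  3 → (4, 'bbabbdddb')
  4 → (3, 'bbbabbdddb')
  5 → (2, 'bbbbabbdddb')
  6 → (7, 'bbdddb')
  7 → (8, 'bdddb')
  8 → (1, 'cbbbbabbdddb')
  9 → (0, 'ccbbbbabbdddb')
  10 → (11, 'db')
  11 → (10, 'ddb')
  12 → (9, 'dddb')

SA = [6, 12, 5, 4, 3, 2, 7, 8, 1, 0, 11, 10, 9]
rank  pair      lcp
   1  s[6:],s[12:]  0  ''
   2  s[12:],s[5:]  1  'b'
   3  s[5:],s[4:]  1  'b'
   4  s[4:],s[3:]  2  'bb'
   5  s[3:],s[2:]  3  'bbb'
   6  s[2:],s[7:]  2  'bb'
   7  s[7:],s[8:]  1  'b'
   8  s[8:],s[1:]  0  ''
   9  s[1:],s[0:]  1  'c'
  10  s[0:],s[11:]  0  ''
  11  s[11:],s[10:]  1  'd'
  12  s[10:],s[9:]  2  'dd'

[0, 0, 1, 1, 2, 3, 2, 1, 0, 1, 0, 1, 2]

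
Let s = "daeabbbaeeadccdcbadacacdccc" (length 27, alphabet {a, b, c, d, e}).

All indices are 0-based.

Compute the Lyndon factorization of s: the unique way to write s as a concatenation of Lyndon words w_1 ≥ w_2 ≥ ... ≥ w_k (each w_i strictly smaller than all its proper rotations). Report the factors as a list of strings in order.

["d", "ae", "abbbaeeadccdcbadacacdccc"]

emit factor 1: 'd' (i=0, period=1)
emit factor 2: 'ae' (i=1, period=2)
emit factor 3: 'abbbaeeadccdcbadacacdccc' (i=3, period=24)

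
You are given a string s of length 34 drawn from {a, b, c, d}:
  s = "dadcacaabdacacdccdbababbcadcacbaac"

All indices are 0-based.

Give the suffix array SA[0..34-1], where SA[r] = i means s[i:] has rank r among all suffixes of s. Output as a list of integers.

sorted suffixes:
  #0 SA[0]=6  'aabdacacdccdbababbcadcacbaac'
  #1 SA[1]=31  'aac'
  #2 SA[2]=19  'ababbcadcacbaac'
  #3 SA[3]=21  'abbcadcacbaac'
  #4 SA[4]=7  'abdacacdccdbababbcadcacbaac'
  #5 SA[5]=32  'ac'
  #6 SA[6]=4  'acaabdacacdccdbababbcadcacbaac'
  #7 SA[7]=10  'acacdccdbababbcadcacbaac'
  #8 SA[8]=28  'acbaac'
  #9 SA[9]=12  'acdccdbababbcadcacbaac'
  #10 SA[10]=1  'adcacaabdacacdccdbababbcadcacbaac'
  #11 SA[11]=25  'adcacbaac'
  #12 SA[12]=30  'baac'
  #13 SA[13]=18  'bababbcadcacbaac'
  #14 SA[14]=20  'babbcadcacbaac'
  #15 SA[15]=22  'bbcadcacbaac'
  #16 SA[16]=23  'bcadcacbaac'
  #17 SA[17]=8  'bdacacdccdbababbcadcacbaac'
  #18 SA[18]=33  'c'
  #19 SA[19]=5  'caabdacacdccdbababbcadcacbaac'
  #20 SA[20]=3  'cacaabdacacdccdbababbcadcacbaac'
  #21 SA[21]=27  'cacbaac'
  #22 SA[22]=11  'cacdccdbababbcadcacbaac'
  #23 SA[23]=24  'cadcacbaac'
  #24 SA[24]=29  'cbaac'
  #25 SA[25]=15  'ccdbababbcadcacbaac'
  #26 SA[26]=16  'cdbababbcadcacbaac'
  #27 SA[27]=13  'cdccdbababbcadcacbaac'
  #28 SA[28]=9  'dacacdccdbababbcadcacbaac'
  #29 SA[29]=0  'dadcacaabdacacdccdbababbcadcacbaac'
  #30 SA[30]=17  'dbababbcadcacbaac'
  #31 SA[31]=2  'dcacaabdacacdccdbababbcadcacbaac'
  #32 SA[32]=26  'dcacbaac'
  #33 SA[33]=14  'dccdbababbcadcacbaac'

[6, 31, 19, 21, 7, 32, 4, 10, 28, 12, 1, 25, 30, 18, 20, 22, 23, 8, 33, 5, 3, 27, 11, 24, 29, 15, 16, 13, 9, 0, 17, 2, 26, 14]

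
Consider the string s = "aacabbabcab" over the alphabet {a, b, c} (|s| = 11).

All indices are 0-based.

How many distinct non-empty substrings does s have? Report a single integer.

54

sorted suffixes:
  #0 SA[0]=0  'aacabbabcab'
  #1 SA[1]=9  'ab'
  #2 SA[2]=3  'abbabcab'
  #3 SA[3]=6  'abcab'
  #4 SA[4]=1  'acabbabcab'
  #5 SA[5]=10  'b'
  #6 SA[6]=5  'babcab'
  #7 SA[7]=4  'bbabcab'
  #8 SA[8]=7  'bcab'
  #9 SA[9]=8  'cab'
  #10 SA[10]=2  'cabbabcab'

SA = [0, 9, 3, 6, 1, 10, 5, 4, 7, 8, 2]
i: (SA[i-1],SA[i]) lcp shared
  1: (0,9) 1 'a'
  2: (9,3) 2 'ab'
  3: (3,6) 2 'ab'
  4: (6,1) 1 'a'
  5: (1,10) 0 ''
  6: (10,5) 1 'b'
  7: (5,4) 1 'b'
  8: (4,7) 1 'b'
  9: (7,8) 0 ''
  10: (8,2) 3 'cab'

n(n+1)/2 = 11·12/2 = 66
Σ LCP = 0 + 1 + 2 + 2 + 1 + 0 + 1 + 1 + 1 + 0 + 3 = 12
distinct = 66 − 12 = 54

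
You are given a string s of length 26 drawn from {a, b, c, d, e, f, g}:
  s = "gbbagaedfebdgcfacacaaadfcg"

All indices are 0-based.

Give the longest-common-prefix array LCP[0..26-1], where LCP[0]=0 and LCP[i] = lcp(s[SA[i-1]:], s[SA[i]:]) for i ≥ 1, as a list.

rank→(start, suffix):
  0 → (19, 'aaadfcg')
  1 → (20, 'aadfcg')
  2 → (17, 'acaaadfcg')
  3 → (15, 'acacaaadfcg')
  4 → (21, 'adfcg')
  5 → (5, 'aedfebdgcfacacaaadfcg')
  6 → (3, 'agaedfebdgcfacacaaadfcg')
  7 → (2, 'bagaedfebdgcfacacaaadfcg')
  8 → (1, 'bbagaedfebdgcfacacaaadfcg')
  9 → (10, 'bdgcfacacaaadfcg')
  10 → (18, 'caaadfcg')
  11 → (16, 'cacaaadfcg')
  12 → (13, 'cfacacaaadfcg')
  13 → (24, 'cg')
  14 → (22, 'dfcg')
  15 → (7, 'dfebdgcfacacaaadfcg')
  16 → (11, 'dgcfacacaaadfcg')
  17 → (9, 'ebdgcfacacaaadfcg')
  18 → (6, 'edfebdgcfacacaaadfcg')
  19 → (14, 'facacaaadfcg')
  20 → (23, 'fcg')
  21 → (8, 'febdgcfacacaaadfcg')
  22 → (25, 'g')
  23 → (4, 'gaedfebdgcfacacaaadfcg')
  24 → (0, 'gbbagaedfebdgcfacacaaadfcg')
  25 → (12, 'gcfacacaaadfcg')

SA = [19, 20, 17, 15, 21, 5, 3, 2, 1, 10, 18, 16, 13, 24, 22, 7, 11, 9, 6, 14, 23, 8, 25, 4, 0, 12]
i: (SA[i-1],SA[i]) lcp shared
  1: (19,20) 2 'aa'
  2: (20,17) 1 'a'
  3: (17,15) 3 'aca'
  4: (15,21) 1 'a'
  5: (21,5) 1 'a'
  6: (5,3) 1 'a'
  7: (3,2) 0 ''
  8: (2,1) 1 'b'
  9: (1,10) 1 'b'
  10: (10,18) 0 ''
  11: (18,16) 2 'ca'
  12: (16,13) 1 'c'
  13: (13,24) 1 'c'
  14: (24,22) 0 ''
  15: (22,7) 2 'df'
  16: (7,11) 1 'd'
  17: (11,9) 0 ''
  18: (9,6) 1 'e'
  19: (6,14) 0 ''
  20: (14,23) 1 'f'
  21: (23,8) 1 'f'
  22: (8,25) 0 ''
  23: (25,4) 1 'g'
  24: (4,0) 1 'g'
  25: (0,12) 1 'g'

[0, 2, 1, 3, 1, 1, 1, 0, 1, 1, 0, 2, 1, 1, 0, 2, 1, 0, 1, 0, 1, 1, 0, 1, 1, 1]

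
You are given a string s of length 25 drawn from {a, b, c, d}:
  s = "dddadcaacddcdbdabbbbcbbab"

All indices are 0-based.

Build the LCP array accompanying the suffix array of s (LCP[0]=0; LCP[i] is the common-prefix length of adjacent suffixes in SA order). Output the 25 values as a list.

[0, 1, 2, 1, 1, 0, 1, 1, 2, 3, 2, 1, 1, 0, 1, 1, 2, 0, 2, 1, 1, 2, 1, 2, 2]

rank | idx | suffix
   0 |   6 | aacddcdbdabbbbcbbab
   1 |  23 | ab
   2 |  15 | abbbbcbbab
   3 |   7 | acddcdbdabbbbcbbab
   4 |   3 | adcaacddcdbdabbbbcbbab
   5 |  24 | b
   6 |  22 | bab
   7 |  21 | bbab
   8 |  16 | bbbbcbbab
   9 |  17 | bbbcbbab
  10 |  18 | bbcbbab
  11 |  19 | bcbbab
  12 |  13 | bdabbbbcbbab
  13 |   5 | caacddcdbdabbbbcbbab
  14 |  20 | cbbab
  15 |  11 | cdbdabbbbcbbab
  16 |   8 | cddcdbdabbbbcbbab
  17 |  14 | dabbbbcbbab
  18 |   2 | dadcaacddcdbdabbbbcbbab
  19 |  12 | dbdabbbbcbbab
  20 |   4 | dcaacddcdbdabbbbcbbab
  21 |  10 | dcdbdabbbbcbbab
  22 |   1 | ddadcaacddcdbdabbbbcbbab
  23 |   9 | ddcdbdabbbbcbbab
  24 |   0 | dddadcaacddcdbdabbbbcbbab

SA = [6, 23, 15, 7, 3, 24, 22, 21, 16, 17, 18, 19, 13, 5, 20, 11, 8, 14, 2, 12, 4, 10, 1, 9, 0]
rank  pair      lcp
   1  s[6:],s[23:]  1  'a'
   2  s[23:],s[15:]  2  'ab'
   3  s[15:],s[7:]  1  'a'
   4  s[7:],s[3:]  1  'a'
   5  s[3:],s[24:]  0  ''
   6  s[24:],s[22:]  1  'b'
   7  s[22:],s[21:]  1  'b'
   8  s[21:],s[16:]  2  'bb'
   9  s[16:],s[17:]  3  'bbb'
  10  s[17:],s[18:]  2  'bb'
  11  s[18:],s[19:]  1  'b'
  12  s[19:],s[13:]  1  'b'
  13  s[13:],s[5:]  0  ''
  14  s[5:],s[20:]  1  'c'
  15  s[20:],s[11:]  1  'c'
  16  s[11:],s[8:]  2  'cd'
  17  s[8:],s[14:]  0  ''
  18  s[14:],s[2:]  2  'da'
  19  s[2:],s[12:]  1  'd'
  20  s[12:],s[4:]  1  'd'
  21  s[4:],s[10:]  2  'dc'
  22  s[10:],s[1:]  1  'd'
  23  s[1:],s[9:]  2  'dd'
  24  s[9:],s[0:]  2  'dd'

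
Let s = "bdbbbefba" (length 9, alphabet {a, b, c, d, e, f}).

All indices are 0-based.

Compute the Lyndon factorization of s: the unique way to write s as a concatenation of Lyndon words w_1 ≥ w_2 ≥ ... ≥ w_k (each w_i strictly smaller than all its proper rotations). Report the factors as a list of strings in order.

["bd", "bbbef", "b", "a"]

emit factor 1: 'bd' (i=0, period=2)
emit factor 2: 'bbbef' (i=2, period=5)
emit factor 3: 'b' (i=7, period=1)
emit factor 4: 'a' (i=8, period=1)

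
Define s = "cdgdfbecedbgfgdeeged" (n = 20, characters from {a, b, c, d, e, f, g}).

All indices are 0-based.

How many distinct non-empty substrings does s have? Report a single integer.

194

sorted suffixes:
  #0 SA[0]=5  'becedbgfgdeeged'
  #1 SA[1]=10  'bgfgdeeged'
  #2 SA[2]=0  'cdgdfbecedbgfgdeeged'
  #3 SA[3]=7  'cedbgfgdeeged'
  #4 SA[4]=19  'd'
  #5 SA[5]=9  'dbgfgdeeged'
  #6 SA[6]=14  'deeged'
  #7 SA[7]=3  'dfbecedbgfgdeeged'
  #8 SA[8]=1  'dgdfbecedbgfgdeeged'
  #9 SA[9]=6  'ecedbgfgdeeged'
  #10 SA[10]=18  'ed'
  #11 SA[11]=8  'edbgfgdeeged'
  #12 SA[12]=15  'eeged'
  #13 SA[13]=16  'eged'
  #14 SA[14]=4  'fbecedbgfgdeeged'
  #15 SA[15]=12  'fgdeeged'
  #16 SA[16]=13  'gdeeged'
  #17 SA[17]=2  'gdfbecedbgfgdeeged'
  #18 SA[18]=17  'ged'
  #19 SA[19]=11  'gfgdeeged'

SA = [5, 10, 0, 7, 19, 9, 14, 3, 1, 6, 18, 8, 15, 16, 4, 12, 13, 2, 17, 11]
[i] adj suffixes → lcp
  [1] 5/10 → 1 ('b')
  [2] 10/0 → 0 ('')
  [3] 0/7 → 1 ('c')
  [4] 7/19 → 0 ('')
  [5] 19/9 → 1 ('d')
  [6] 9/14 → 1 ('d')
  [7] 14/3 → 1 ('d')
  [8] 3/1 → 1 ('d')
  [9] 1/6 → 0 ('')
  [10] 6/18 → 1 ('e')
  [11] 18/8 → 2 ('ed')
  [12] 8/15 → 1 ('e')
  [13] 15/16 → 1 ('e')
  [14] 16/4 → 0 ('')
  [15] 4/12 → 1 ('f')
  [16] 12/13 → 0 ('')
  [17] 13/2 → 2 ('gd')
  [18] 2/17 → 1 ('g')
  [19] 17/11 → 1 ('g')

n(n+1)/2 = 20·21/2 = 210
Σ LCP = 0 + 1 + 0 + 1 + 0 + 1 + 1 + 1 + 1 + 0 + 1 + 2 + 1 + 1 + 0 + 1 + 0 + 2 + 1 + 1 = 16
distinct = 210 − 16 = 194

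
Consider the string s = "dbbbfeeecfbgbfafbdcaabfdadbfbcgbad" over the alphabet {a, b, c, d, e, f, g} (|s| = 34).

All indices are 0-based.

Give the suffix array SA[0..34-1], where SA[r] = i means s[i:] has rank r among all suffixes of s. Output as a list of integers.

[19, 20, 32, 24, 14, 31, 1, 2, 28, 16, 12, 26, 21, 3, 10, 18, 8, 29, 33, 23, 0, 25, 17, 7, 6, 5, 13, 27, 15, 9, 22, 4, 30, 11]

rank→(start, suffix):
  0 → (19, 'aabfdadbfbcgbad')
  1 → (20, 'abfdadbfbcgbad')
  2 → (32, 'ad')
  3 → (24, 'adbfbcgbad')
  4 → (14, 'afbdcaabfdadbfbcgbad')
  5 → (31, 'bad')
  6 → (1, 'bbbfeeecfbgbfafbdcaabfdadbfbcgbad')
  7 → (2, 'bbfeeecfbgbfafbdcaabfdadbfbcgbad')
  8 → (28, 'bcgbad')
  9 → (16, 'bdcaabfdadbfbcgbad')
  10 → (12, 'bfafbdcaabfdadbfbcgbad')
  11 → (26, 'bfbcgbad')
  12 → (21, 'bfdadbfbcgbad')
  13 → (3, 'bfeeecfbgbfafbdcaabfdadbfbcgbad')
  14 → (10, 'bgbfafbdcaabfdadbfbcgbad')
  15 → (18, 'caabfdadbfbcgbad')
  16 → (8, 'cfbgbfafbdcaabfdadbfbcgbad')
  17 → (29, 'cgbad')
  18 → (33, 'd')
  19 → (23, 'dadbfbcgbad')
  20 → (0, 'dbbbfeeecfbgbfafbdcaabfdadbfbcgbad')
  21 → (25, 'dbfbcgbad')
  22 → (17, 'dcaabfdadbfbcgbad')
  23 → (7, 'ecfbgbfafbdcaabfdadbfbcgbad')
  24 → (6, 'eecfbgbfafbdcaabfdadbfbcgbad')
  25 → (5, 'eeecfbgbfafbdcaabfdadbfbcgbad')
  26 → (13, 'fafbdcaabfdadbfbcgbad')
  27 → (27, 'fbcgbad')
  28 → (15, 'fbdcaabfdadbfbcgbad')
  29 → (9, 'fbgbfafbdcaabfdadbfbcgbad')
  30 → (22, 'fdadbfbcgbad')
  31 → (4, 'feeecfbgbfafbdcaabfdadbfbcgbad')
  32 → (30, 'gbad')
  33 → (11, 'gbfafbdcaabfdadbfbcgbad')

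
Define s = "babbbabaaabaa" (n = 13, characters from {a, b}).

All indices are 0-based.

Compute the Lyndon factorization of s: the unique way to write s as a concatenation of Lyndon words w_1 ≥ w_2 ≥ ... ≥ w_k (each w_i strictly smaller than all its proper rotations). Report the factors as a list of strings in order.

emit factor 1: 'b' (i=0, period=1)
emit factor 2: 'abbb' (i=1, period=4)
emit factor 3: 'ab' (i=5, period=2)
emit factor 4: 'aaab' (i=7, period=4)
emit factor 5: 'a' (i=11, period=1)
emit factor 6: 'a' (i=12, period=1)

["b", "abbb", "ab", "aaab", "a", "a"]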